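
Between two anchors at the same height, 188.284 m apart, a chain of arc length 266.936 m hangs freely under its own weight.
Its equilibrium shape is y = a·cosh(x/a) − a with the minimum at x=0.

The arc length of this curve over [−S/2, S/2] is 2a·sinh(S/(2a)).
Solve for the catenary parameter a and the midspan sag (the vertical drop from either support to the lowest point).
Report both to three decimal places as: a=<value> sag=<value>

seed: a₀ = √(S³/(24(L−S))) = √(188.284³/(24·78.652)) = 59.464753
iter 1: u=1.583156  f(a)=+1.047e+01  f'(a)=-3.371e+00  a ← 59.464753 − (+1.047e+01/-3.371e+00) = 62.569823
iter 2: u=1.504591  f(a)=+8.756e-01  f'(a)=-2.828e+00  a ← 62.569823 − (+8.756e-01/-2.828e+00) = 62.879436
iter 3: u=1.497183  f(a)=+7.366e-03  f'(a)=-2.781e+00  a ← 62.879436 − (+7.366e-03/-2.781e+00) = 62.882085
iter 4: u=1.497120  f(a)=+5.309e-07  f'(a)=-2.780e+00  a ← 62.882085 − (+5.309e-07/-2.780e+00) = 62.882085
iter 5: u=1.497120  f(a)=+5.684e-14  f'(a)=-2.780e+00  a ← 62.882085 − (+5.684e-14/-2.780e+00) = 62.882085
converged: |Δa| < 1e-12 after 5 iterations
sag = a·(cosh(S/(2a)) − 1) = 62.882085·(cosh(1.497120) − 1) = 84.657278
T_max/T_min = cosh(S/(2a)) = 2.346286

a=62.882 sag=84.657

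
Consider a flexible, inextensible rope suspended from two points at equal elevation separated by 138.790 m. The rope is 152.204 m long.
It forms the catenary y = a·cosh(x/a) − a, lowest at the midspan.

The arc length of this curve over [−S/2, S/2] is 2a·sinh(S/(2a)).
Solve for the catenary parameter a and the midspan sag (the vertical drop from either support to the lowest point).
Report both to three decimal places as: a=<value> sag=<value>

seed: a₀ = √(S³/(24(L−S))) = √(138.790³/(24·13.414)) = 91.128137
iter 1: u=0.761510  f(a)=+3.944e-01  f'(a)=-3.118e-01  a ← 91.128137 − (+3.944e-01/-3.118e-01) = 92.392779
iter 2: u=0.751087  f(a)=+8.359e-03  f'(a)=-2.987e-01  a ← 92.392779 − (+8.359e-03/-2.987e-01) = 92.420761
iter 3: u=0.750859  f(a)=+3.936e-06  f'(a)=-2.985e-01  a ← 92.420761 − (+3.936e-06/-2.985e-01) = 92.420774
iter 4: u=0.750859  f(a)=+8.527e-13  f'(a)=-2.985e-01  a ← 92.420774 − (+8.527e-13/-2.985e-01) = 92.420774
converged: |Δa| < 1e-12 after 4 iterations
sag = a·(cosh(S/(2a)) − 1) = 92.420774·(cosh(0.750859) − 1) = 27.300209
T_max/T_min = cosh(S/(2a)) = 1.295390

a=92.421 sag=27.300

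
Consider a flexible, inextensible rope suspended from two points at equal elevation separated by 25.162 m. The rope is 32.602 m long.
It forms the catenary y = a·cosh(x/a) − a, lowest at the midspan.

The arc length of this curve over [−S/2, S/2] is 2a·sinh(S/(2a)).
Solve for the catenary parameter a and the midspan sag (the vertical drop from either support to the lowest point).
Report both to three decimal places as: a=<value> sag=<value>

a=9.839 sag=9.201

seed: a₀ = √(S³/(24(L−S))) = √(25.162³/(24·7.440)) = 9.445515
iter 1: u=1.331955  f(a)=+6.885e-01  f'(a)=-1.873e+00  a ← 9.445515 − (+6.885e-01/-1.873e+00) = 9.813103
iter 2: u=1.282061  f(a)=+4.223e-02  f'(a)=-1.650e+00  a ← 9.813103 − (+4.223e-02/-1.650e+00) = 9.838703
iter 3: u=1.278725  f(a)=+1.819e-04  f'(a)=-1.636e+00  a ← 9.838703 − (+1.819e-04/-1.636e+00) = 9.838814
iter 4: u=1.278711  f(a)=+3.405e-09  f'(a)=-1.636e+00  a ← 9.838814 − (+3.405e-09/-1.636e+00) = 9.838814
iter 5: u=1.278711  f(a)=-7.105e-15  f'(a)=-1.636e+00  a ← 9.838814 − (-7.105e-15/-1.636e+00) = 9.838814
converged: |Δa| < 1e-12 after 5 iterations
sag = a·(cosh(S/(2a)) − 1) = 9.838814·(cosh(1.278711) − 1) = 9.201271
T_max/T_min = cosh(S/(2a)) = 1.935201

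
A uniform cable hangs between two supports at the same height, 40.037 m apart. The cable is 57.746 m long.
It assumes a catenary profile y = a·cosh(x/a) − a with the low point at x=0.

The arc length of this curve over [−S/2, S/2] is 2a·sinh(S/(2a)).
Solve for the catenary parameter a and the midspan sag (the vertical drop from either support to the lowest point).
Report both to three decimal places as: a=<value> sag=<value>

a=13.033 sag=18.645

seed: a₀ = √(S³/(24(L−S))) = √(40.037³/(24·17.709)) = 12.288239
iter 1: u=1.629078  f(a)=+2.504e+00  f'(a)=-3.723e+00  a ← 12.288239 − (+2.504e+00/-3.723e+00) = 12.960745
iter 2: u=1.544549  f(a)=+2.203e-01  f'(a)=-3.095e+00  a ← 12.960745 − (+2.203e-01/-3.095e+00) = 13.031916
iter 3: u=1.536113  f(a)=+2.067e-03  f'(a)=-3.037e+00  a ← 13.031916 − (+2.067e-03/-3.037e+00) = 13.032596
iter 4: u=1.536033  f(a)=+1.859e-07  f'(a)=-3.036e+00  a ← 13.032596 − (+1.859e-07/-3.036e+00) = 13.032597
iter 5: u=1.536033  f(a)=+7.105e-15  f'(a)=-3.036e+00  a ← 13.032597 − (+7.105e-15/-3.036e+00) = 13.032597
converged: |Δa| < 1e-12 after 5 iterations
sag = a·(cosh(S/(2a)) − 1) = 13.032597·(cosh(1.536033) − 1) = 18.645451
T_max/T_min = cosh(S/(2a)) = 2.430678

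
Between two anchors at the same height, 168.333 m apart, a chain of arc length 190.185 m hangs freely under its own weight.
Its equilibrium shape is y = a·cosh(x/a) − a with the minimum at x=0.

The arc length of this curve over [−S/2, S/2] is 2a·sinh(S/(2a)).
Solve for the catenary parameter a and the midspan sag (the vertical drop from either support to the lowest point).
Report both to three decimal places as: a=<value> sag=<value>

a=97.172 sag=38.788

seed: a₀ = √(S³/(24(L−S))) = √(168.333³/(24·21.852)) = 95.368001
iter 1: u=0.882544  f(a)=+8.670e-01  f'(a)=-4.950e-01  a ← 95.368001 − (+8.670e-01/-4.950e-01) = 97.119555
iter 2: u=0.866628  f(a)=+2.446e-02  f'(a)=-4.674e-01  a ← 97.119555 − (+2.446e-02/-4.674e-01) = 97.171890
iter 3: u=0.866161  f(a)=+2.073e-05  f'(a)=-4.666e-01  a ← 97.171890 − (+2.073e-05/-4.666e-01) = 97.171934
iter 4: u=0.866161  f(a)=+1.489e-11  f'(a)=-4.666e-01  a ← 97.171934 − (+1.489e-11/-4.666e-01) = 97.171934
converged: |Δa| < 1e-12 after 4 iterations
sag = a·(cosh(S/(2a)) − 1) = 97.171934·(cosh(0.866161) − 1) = 38.787502
T_max/T_min = cosh(S/(2a)) = 1.399164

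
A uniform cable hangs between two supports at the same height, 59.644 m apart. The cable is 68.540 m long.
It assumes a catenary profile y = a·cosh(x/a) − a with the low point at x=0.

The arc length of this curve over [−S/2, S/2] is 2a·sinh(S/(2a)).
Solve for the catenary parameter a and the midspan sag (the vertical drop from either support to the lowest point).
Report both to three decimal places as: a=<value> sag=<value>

a=32.207 sag=14.822

seed: a₀ = √(S³/(24(L−S))) = √(59.644³/(24·8.896)) = 31.524422
iter 1: u=0.945997  f(a)=+4.066e-01  f'(a)=-6.165e-01  a ← 31.524422 − (+4.066e-01/-6.165e-01) = 32.183983
iter 2: u=0.926610  f(a)=+1.311e-02  f'(a)=-5.774e-01  a ← 32.183983 − (+1.311e-02/-5.774e-01) = 32.206694
iter 3: u=0.925957  f(a)=+1.464e-05  f'(a)=-5.761e-01  a ← 32.206694 − (+1.464e-05/-5.761e-01) = 32.206720
iter 4: u=0.925956  f(a)=+1.830e-11  f'(a)=-5.761e-01  a ← 32.206720 − (+1.830e-11/-5.761e-01) = 32.206720
converged: |Δa| < 1e-12 after 4 iterations
sag = a·(cosh(S/(2a)) − 1) = 32.206720·(cosh(0.925956) − 1) = 14.822055
T_max/T_min = cosh(S/(2a)) = 1.460216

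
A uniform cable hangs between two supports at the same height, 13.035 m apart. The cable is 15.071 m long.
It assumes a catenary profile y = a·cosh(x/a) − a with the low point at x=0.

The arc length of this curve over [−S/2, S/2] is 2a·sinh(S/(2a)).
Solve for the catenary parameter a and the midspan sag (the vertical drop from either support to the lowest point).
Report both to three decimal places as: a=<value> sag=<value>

seed: a₀ = √(S³/(24(L−S))) = √(13.035³/(24·2.036)) = 6.732433
iter 1: u=0.968075  f(a)=+9.756e-02  f'(a)=-6.634e-01  a ← 6.732433 − (+9.756e-02/-6.634e-01) = 6.879484
iter 2: u=0.947382  f(a)=+3.288e-03  f'(a)=-6.194e-01  a ← 6.879484 − (+3.288e-03/-6.194e-01) = 6.884792
iter 3: u=0.946652  f(a)=+4.023e-06  f'(a)=-6.179e-01  a ← 6.884792 − (+4.023e-06/-6.179e-01) = 6.884799
iter 4: u=0.946651  f(a)=+6.041e-12  f'(a)=-6.179e-01  a ← 6.884799 − (+6.041e-12/-6.179e-01) = 6.884799
iter 5: u=0.946651  f(a)=-3.553e-15  f'(a)=-6.179e-01  a ← 6.884799 − (-3.553e-15/-6.179e-01) = 6.884799
converged: |Δa| < 1e-12 after 5 iterations
sag = a·(cosh(S/(2a)) − 1) = 6.884799·(cosh(0.946651) − 1) = 3.322268
T_max/T_min = cosh(S/(2a)) = 1.482551

a=6.885 sag=3.322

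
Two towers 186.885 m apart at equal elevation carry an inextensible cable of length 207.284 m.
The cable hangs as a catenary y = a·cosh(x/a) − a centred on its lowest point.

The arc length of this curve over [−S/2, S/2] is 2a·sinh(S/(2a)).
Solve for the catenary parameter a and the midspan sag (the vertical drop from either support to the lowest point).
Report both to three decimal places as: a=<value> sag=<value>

a=117.310 sag=39.225

seed: a₀ = √(S³/(24(L−S))) = √(186.885³/(24·20.399)) = 115.465332
iter 1: u=0.809269  f(a)=+6.785e-01  f'(a)=-3.770e-01  a ← 115.465332 − (+6.785e-01/-3.770e-01) = 117.264934
iter 2: u=0.796849  f(a)=+1.619e-02  f'(a)=-3.592e-01  a ← 117.264934 − (+1.619e-02/-3.592e-01) = 117.309997
iter 3: u=0.796543  f(a)=+9.714e-06  f'(a)=-3.588e-01  a ← 117.309997 − (+9.714e-06/-3.588e-01) = 117.310024
iter 4: u=0.796543  f(a)=+3.496e-12  f'(a)=-3.588e-01  a ← 117.310024 − (+3.496e-12/-3.588e-01) = 117.310024
converged: |Δa| < 1e-12 after 4 iterations
sag = a·(cosh(S/(2a)) − 1) = 117.310024·(cosh(0.796543) − 1) = 39.225294
T_max/T_min = cosh(S/(2a)) = 1.334373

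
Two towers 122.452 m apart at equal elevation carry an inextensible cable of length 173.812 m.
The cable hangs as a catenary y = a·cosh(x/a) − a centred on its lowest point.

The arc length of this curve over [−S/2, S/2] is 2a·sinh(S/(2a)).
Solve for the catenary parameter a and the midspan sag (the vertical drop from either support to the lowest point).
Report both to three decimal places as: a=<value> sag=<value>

a=40.821 sag=55.195

seed: a₀ = √(S³/(24(L−S))) = √(122.452³/(24·51.360)) = 38.594969
iter 1: u=1.586373  f(a)=+6.864e+00  f'(a)=-3.394e+00  a ← 38.594969 − (+6.864e+00/-3.394e+00) = 40.617046
iter 2: u=1.507397  f(a)=+5.763e-01  f'(a)=-2.846e+00  a ← 40.617046 − (+5.763e-01/-2.846e+00) = 40.819525
iter 3: u=1.499919  f(a)=+4.886e-03  f'(a)=-2.798e+00  a ← 40.819525 − (+4.886e-03/-2.798e+00) = 40.821271
iter 4: u=1.499855  f(a)=+3.577e-07  f'(a)=-2.798e+00  a ← 40.821271 − (+3.577e-07/-2.798e+00) = 40.821271
iter 5: u=1.499855  f(a)=+2.842e-14  f'(a)=-2.798e+00  a ← 40.821271 − (+2.842e-14/-2.798e+00) = 40.821271
converged: |Δa| < 1e-12 after 5 iterations
sag = a·(cosh(S/(2a)) − 1) = 40.821271·(cosh(1.499855) − 1) = 55.194504
T_max/T_min = cosh(S/(2a)) = 2.352102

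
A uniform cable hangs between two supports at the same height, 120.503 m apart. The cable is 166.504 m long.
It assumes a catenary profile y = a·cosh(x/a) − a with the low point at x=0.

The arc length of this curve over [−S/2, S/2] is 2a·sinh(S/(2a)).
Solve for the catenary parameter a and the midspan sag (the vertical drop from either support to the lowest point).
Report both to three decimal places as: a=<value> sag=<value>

a=41.916 sag=51.292

seed: a₀ = √(S³/(24(L−S))) = √(120.503³/(24·46.001)) = 39.811407
iter 1: u=1.513423  f(a)=+5.565e+00  f'(a)=-2.885e+00  a ← 39.811407 − (+5.565e+00/-2.885e+00) = 41.739979
iter 2: u=1.443496  f(a)=+4.299e-01  f'(a)=-2.455e+00  a ← 41.739979 − (+4.299e-01/-2.455e+00) = 41.915073
iter 3: u=1.437466  f(a)=+3.041e-03  f'(a)=-2.421e+00  a ← 41.915073 − (+3.041e-03/-2.421e+00) = 41.916330
iter 4: u=1.437423  f(a)=+1.545e-07  f'(a)=-2.420e+00  a ← 41.916330 − (+1.545e-07/-2.420e+00) = 41.916330
iter 5: u=1.437423  f(a)=+0.000e+00  f'(a)=-2.420e+00  a ← 41.916330 − (+0.000e+00/-2.420e+00) = 41.916330
converged: |Δa| < 1e-12 after 5 iterations
sag = a·(cosh(S/(2a)) − 1) = 41.916330·(cosh(1.437423) − 1) = 51.292437
T_max/T_min = cosh(S/(2a)) = 2.223686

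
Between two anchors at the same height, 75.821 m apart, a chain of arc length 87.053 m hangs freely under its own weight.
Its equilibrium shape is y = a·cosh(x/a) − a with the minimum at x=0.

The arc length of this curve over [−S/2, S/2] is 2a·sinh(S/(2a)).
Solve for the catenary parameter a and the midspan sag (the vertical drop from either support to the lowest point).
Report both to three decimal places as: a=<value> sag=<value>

a=41.076 sag=18.772

seed: a₀ = √(S³/(24(L−S))) = √(75.821³/(24·11.232)) = 40.211483
iter 1: u=0.942778  f(a)=+5.099e-01  f'(a)=-6.099e-01  a ← 40.211483 − (+5.099e-01/-6.099e-01) = 41.047456
iter 2: u=0.923577  f(a)=+1.633e-02  f'(a)=-5.714e-01  a ← 41.047456 − (+1.633e-02/-5.714e-01) = 41.076042
iter 3: u=0.922935  f(a)=+1.799e-05  f'(a)=-5.701e-01  a ← 41.076042 − (+1.799e-05/-5.701e-01) = 41.076073
iter 4: u=0.922934  f(a)=+2.190e-11  f'(a)=-5.701e-01  a ← 41.076073 − (+2.190e-11/-5.701e-01) = 41.076073
converged: |Δa| < 1e-12 after 4 iterations
sag = a·(cosh(S/(2a)) − 1) = 41.076073·(cosh(0.922934) − 1) = 18.772068
T_max/T_min = cosh(S/(2a)) = 1.457007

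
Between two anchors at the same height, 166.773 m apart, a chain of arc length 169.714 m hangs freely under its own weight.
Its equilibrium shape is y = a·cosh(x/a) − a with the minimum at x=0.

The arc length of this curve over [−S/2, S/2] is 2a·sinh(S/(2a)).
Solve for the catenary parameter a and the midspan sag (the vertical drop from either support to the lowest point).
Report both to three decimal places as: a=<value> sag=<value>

a=257.027 sag=13.645

seed: a₀ = √(S³/(24(L−S))) = √(166.773³/(24·2.941)) = 256.351273
iter 1: u=0.325282  f(a)=+1.560e-02  f'(a)=-2.319e-02  a ← 256.351273 − (+1.560e-02/-2.319e-02) = 257.023943
iter 2: u=0.324431  f(a)=+6.161e-05  f'(a)=-2.301e-02  a ← 257.023943 − (+6.161e-05/-2.301e-02) = 257.026621
iter 3: u=0.324427  f(a)=+9.696e-10  f'(a)=-2.301e-02  a ← 257.026621 − (+9.696e-10/-2.301e-02) = 257.026621
iter 4: u=0.324427  f(a)=+0.000e+00  f'(a)=-2.301e-02  a ← 257.026621 − (+0.000e+00/-2.301e-02) = 257.026621
converged: |Δa| < 1e-12 after 4 iterations
sag = a·(cosh(S/(2a)) − 1) = 257.026621·(cosh(0.324427) − 1) = 13.645495
T_max/T_min = cosh(S/(2a)) = 1.053090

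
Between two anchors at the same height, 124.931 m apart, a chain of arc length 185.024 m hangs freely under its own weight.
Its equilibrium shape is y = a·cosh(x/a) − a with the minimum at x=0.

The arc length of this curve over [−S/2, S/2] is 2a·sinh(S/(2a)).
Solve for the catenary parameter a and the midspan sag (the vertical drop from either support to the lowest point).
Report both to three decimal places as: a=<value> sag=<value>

a=39.175 sag=61.290

seed: a₀ = √(S³/(24(L−S))) = √(124.931³/(24·60.093)) = 36.769503
iter 1: u=1.698840  f(a)=+9.292e+00  f'(a)=-4.315e+00  a ← 36.769503 − (+9.292e+00/-4.315e+00) = 38.923127
iter 2: u=1.604843  f(a)=+8.789e-01  f'(a)=-3.534e+00  a ← 38.923127 − (+8.789e-01/-3.534e+00) = 39.171853
iter 3: u=1.594653  f(a)=+9.678e-03  f'(a)=-3.456e+00  a ← 39.171853 − (+9.678e-03/-3.456e+00) = 39.174653
iter 4: u=1.594539  f(a)=+1.202e-06  f'(a)=-3.455e+00  a ← 39.174653 − (+1.202e-06/-3.455e+00) = 39.174653
iter 5: u=1.594539  f(a)=+0.000e+00  f'(a)=-3.455e+00  a ← 39.174653 − (+0.000e+00/-3.455e+00) = 39.174653
converged: |Δa| < 1e-12 after 5 iterations
sag = a·(cosh(S/(2a)) − 1) = 39.174653·(cosh(1.594539) − 1) = 61.289886
T_max/T_min = cosh(S/(2a)) = 2.564529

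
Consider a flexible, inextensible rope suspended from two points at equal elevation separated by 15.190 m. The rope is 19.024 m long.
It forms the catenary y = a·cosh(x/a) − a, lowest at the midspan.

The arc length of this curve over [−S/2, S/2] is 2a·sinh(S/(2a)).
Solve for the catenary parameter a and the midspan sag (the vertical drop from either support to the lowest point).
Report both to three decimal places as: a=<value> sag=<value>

a=6.393 sag=5.068

seed: a₀ = √(S³/(24(L−S))) = √(15.190³/(24·3.834)) = 6.171703
iter 1: u=1.230617  f(a)=+3.010e-01  f'(a)=-1.441e+00  a ← 6.171703 − (+3.010e-01/-1.441e+00) = 6.380579
iter 2: u=1.190331  f(a)=+1.596e-02  f'(a)=-1.292e+00  a ← 6.380579 − (+1.596e-02/-1.292e+00) = 6.392929
iter 3: u=1.188031  f(a)=+5.039e-05  f'(a)=-1.284e+00  a ← 6.392929 − (+5.039e-05/-1.284e+00) = 6.392968
iter 4: u=1.188024  f(a)=+5.061e-10  f'(a)=-1.284e+00  a ← 6.392968 − (+5.061e-10/-1.284e+00) = 6.392968
iter 5: u=1.188024  f(a)=+0.000e+00  f'(a)=-1.284e+00  a ← 6.392968 − (+0.000e+00/-1.284e+00) = 6.392968
converged: |Δa| < 1e-12 after 5 iterations
sag = a·(cosh(S/(2a)) − 1) = 6.392968·(cosh(1.188024) − 1) = 5.067755
T_max/T_min = cosh(S/(2a)) = 1.792708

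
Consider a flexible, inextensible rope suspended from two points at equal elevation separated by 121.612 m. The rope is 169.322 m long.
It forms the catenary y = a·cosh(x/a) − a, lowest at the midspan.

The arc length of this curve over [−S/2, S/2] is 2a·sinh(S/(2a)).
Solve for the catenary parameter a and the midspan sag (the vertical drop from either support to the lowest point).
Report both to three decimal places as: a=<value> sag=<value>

seed: a₀ = √(S³/(24(L−S))) = √(121.612³/(24·47.710)) = 39.632760
iter 1: u=1.534236  f(a)=+5.940e+00  f'(a)=-3.024e+00  a ← 39.632760 − (+5.940e+00/-3.024e+00) = 41.597110
iter 2: u=1.461784  f(a)=+4.702e-01  f'(a)=-2.563e+00  a ← 41.597110 − (+4.702e-01/-2.563e+00) = 41.780593
iter 3: u=1.455365  f(a)=+3.506e-03  f'(a)=-2.525e+00  a ← 41.780593 − (+3.506e-03/-2.525e+00) = 41.781981
iter 4: u=1.455316  f(a)=+1.981e-07  f'(a)=-2.524e+00  a ← 41.781981 − (+1.981e-07/-2.524e+00) = 41.781982
iter 5: u=1.455316  f(a)=+2.842e-14  f'(a)=-2.524e+00  a ← 41.781982 − (+2.842e-14/-2.524e+00) = 41.781982
converged: |Δa| < 1e-12 after 5 iterations
sag = a·(cosh(S/(2a)) − 1) = 41.781982·(cosh(1.455316) − 1) = 52.627864
T_max/T_min = cosh(S/(2a)) = 2.259583

a=41.782 sag=52.628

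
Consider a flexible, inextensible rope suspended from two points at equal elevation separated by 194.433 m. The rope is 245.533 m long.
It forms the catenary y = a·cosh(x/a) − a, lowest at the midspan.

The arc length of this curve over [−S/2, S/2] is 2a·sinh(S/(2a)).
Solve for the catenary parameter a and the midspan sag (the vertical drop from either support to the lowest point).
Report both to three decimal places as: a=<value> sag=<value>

seed: a₀ = √(S³/(24(L−S))) = √(194.433³/(24·51.100)) = 77.417456
iter 1: u=1.255744  f(a)=+4.184e+00  f'(a)=-1.540e+00  a ← 77.417456 − (+4.184e+00/-1.540e+00) = 80.133445
iter 2: u=1.213183  f(a)=+2.302e-01  f'(a)=-1.375e+00  a ← 80.133445 − (+2.302e-01/-1.375e+00) = 80.300885
iter 3: u=1.210653  f(a)=+7.872e-04  f'(a)=-1.366e+00  a ← 80.300885 − (+7.872e-04/-1.366e+00) = 80.301461
iter 4: u=1.210644  f(a)=+9.272e-09  f'(a)=-1.366e+00  a ← 80.301461 − (+9.272e-09/-1.366e+00) = 80.301461
iter 5: u=1.210644  f(a)=-2.842e-14  f'(a)=-1.366e+00  a ← 80.301461 − (-2.842e-14/-1.366e+00) = 80.301461
converged: |Δa| < 1e-12 after 5 iterations
sag = a·(cosh(S/(2a)) − 1) = 80.301461·(cosh(1.210644) − 1) = 66.395295
T_max/T_min = cosh(S/(2a)) = 1.826825

a=80.301 sag=66.395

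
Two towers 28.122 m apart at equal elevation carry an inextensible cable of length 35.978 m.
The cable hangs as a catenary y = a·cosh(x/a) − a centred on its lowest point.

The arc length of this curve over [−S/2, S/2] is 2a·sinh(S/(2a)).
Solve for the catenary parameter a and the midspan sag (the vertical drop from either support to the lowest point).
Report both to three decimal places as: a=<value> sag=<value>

a=11.289 sag=9.949

seed: a₀ = √(S³/(24(L−S))) = √(28.122³/(24·7.856)) = 10.860828
iter 1: u=1.294653  f(a)=+6.853e-01  f'(a)=-1.704e+00  a ← 10.860828 − (+6.853e-01/-1.704e+00) = 11.262958
iter 2: u=1.248429  f(a)=+3.990e-02  f'(a)=-1.511e+00  a ← 11.262958 − (+3.990e-02/-1.511e+00) = 11.289364
iter 3: u=1.245509  f(a)=+1.537e-04  f'(a)=-1.499e+00  a ← 11.289364 − (+1.537e-04/-1.499e+00) = 11.289467
iter 4: u=1.245497  f(a)=+2.302e-09  f'(a)=-1.499e+00  a ← 11.289467 − (+2.302e-09/-1.499e+00) = 11.289467
iter 5: u=1.245497  f(a)=-7.105e-15  f'(a)=-1.499e+00  a ← 11.289467 − (-7.105e-15/-1.499e+00) = 11.289467
converged: |Δa| < 1e-12 after 5 iterations
sag = a·(cosh(S/(2a)) − 1) = 11.289467·(cosh(1.245497) − 1) = 9.948616
T_max/T_min = cosh(S/(2a)) = 1.881230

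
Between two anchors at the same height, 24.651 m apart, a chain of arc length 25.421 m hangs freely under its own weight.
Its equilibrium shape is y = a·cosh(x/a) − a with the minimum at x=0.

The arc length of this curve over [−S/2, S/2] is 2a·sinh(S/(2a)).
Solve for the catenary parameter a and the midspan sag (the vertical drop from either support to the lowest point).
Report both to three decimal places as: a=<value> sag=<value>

seed: a₀ = √(S³/(24(L−S))) = √(24.651³/(24·0.770)) = 28.470876
iter 1: u=0.432916  f(a)=+7.248e-03  f'(a)=-5.511e-02  a ← 28.470876 − (+7.248e-03/-5.511e-02) = 28.602389
iter 2: u=0.430926  f(a)=+5.053e-05  f'(a)=-5.434e-02  a ← 28.602389 − (+5.053e-05/-5.434e-02) = 28.603319
iter 3: u=0.430912  f(a)=+2.494e-09  f'(a)=-5.434e-02  a ← 28.603319 − (+2.494e-09/-5.434e-02) = 28.603319
iter 4: u=0.430912  f(a)=+3.553e-15  f'(a)=-5.434e-02  a ← 28.603319 − (+3.553e-15/-5.434e-02) = 28.603319
converged: |Δa| < 1e-12 after 4 iterations
sag = a·(cosh(S/(2a)) − 1) = 28.603319·(cosh(0.430912) − 1) = 2.696947
T_max/T_min = cosh(S/(2a)) = 1.094288

a=28.603 sag=2.697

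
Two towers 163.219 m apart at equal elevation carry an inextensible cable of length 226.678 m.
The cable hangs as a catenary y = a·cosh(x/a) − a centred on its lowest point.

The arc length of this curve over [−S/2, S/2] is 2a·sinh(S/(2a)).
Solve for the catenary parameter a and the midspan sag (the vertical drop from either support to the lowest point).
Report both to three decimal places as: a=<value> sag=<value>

seed: a₀ = √(S³/(24(L−S))) = √(163.219³/(24·63.459)) = 53.432296
iter 1: u=1.527344  f(a)=+7.827e+00  f'(a)=-2.978e+00  a ← 53.432296 − (+7.827e+00/-2.978e+00) = 56.060739
iter 2: u=1.455734  f(a)=+6.146e-01  f'(a)=-2.527e+00  a ← 56.060739 − (+6.146e-01/-2.527e+00) = 56.303963
iter 3: u=1.449445  f(a)=+4.503e-03  f'(a)=-2.490e+00  a ← 56.303963 − (+4.503e-03/-2.490e+00) = 56.305772
iter 4: u=1.449398  f(a)=+2.457e-07  f'(a)=-2.490e+00  a ← 56.305772 − (+2.457e-07/-2.490e+00) = 56.305772
iter 5: u=1.449398  f(a)=+2.842e-14  f'(a)=-2.490e+00  a ← 56.305772 − (+2.842e-14/-2.490e+00) = 56.305772
converged: |Δa| < 1e-12 after 5 iterations
sag = a·(cosh(S/(2a)) − 1) = 56.305772·(cosh(1.449398) − 1) = 70.248836
T_max/T_min = cosh(S/(2a)) = 2.247631

a=56.306 sag=70.249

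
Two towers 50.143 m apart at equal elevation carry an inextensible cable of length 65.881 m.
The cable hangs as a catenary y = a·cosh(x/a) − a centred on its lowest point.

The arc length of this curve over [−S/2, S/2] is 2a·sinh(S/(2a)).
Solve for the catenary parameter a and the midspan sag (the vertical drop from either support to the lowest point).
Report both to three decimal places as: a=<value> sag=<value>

seed: a₀ = √(S³/(24(L−S))) = √(50.143³/(24·15.738)) = 18.269854
iter 1: u=1.372288  f(a)=+1.550e+00  f'(a)=-2.070e+00  a ← 18.269854 − (+1.550e+00/-2.070e+00) = 19.018730
iter 2: u=1.318253  f(a)=+1.004e-01  f'(a)=-1.810e+00  a ← 19.018730 − (+1.004e-01/-1.810e+00) = 19.074212
iter 3: u=1.314419  f(a)=+4.858e-04  f'(a)=-1.792e+00  a ← 19.074212 − (+4.858e-04/-1.792e+00) = 19.074483
iter 4: u=1.314400  f(a)=+1.149e-08  f'(a)=-1.792e+00  a ← 19.074483 − (+1.149e-08/-1.792e+00) = 19.074483
iter 5: u=1.314400  f(a)=+1.421e-14  f'(a)=-1.792e+00  a ← 19.074483 − (+1.421e-14/-1.792e+00) = 19.074483
converged: |Δa| < 1e-12 after 5 iterations
sag = a·(cosh(S/(2a)) − 1) = 19.074483·(cosh(1.314400) − 1) = 18.990100
T_max/T_min = cosh(S/(2a)) = 1.995576

a=19.074 sag=18.990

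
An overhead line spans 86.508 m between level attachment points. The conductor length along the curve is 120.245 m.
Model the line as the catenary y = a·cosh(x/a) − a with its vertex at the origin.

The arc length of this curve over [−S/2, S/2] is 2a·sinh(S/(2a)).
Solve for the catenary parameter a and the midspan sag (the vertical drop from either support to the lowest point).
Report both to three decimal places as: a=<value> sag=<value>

seed: a₀ = √(S³/(24(L−S))) = √(86.508³/(24·33.737)) = 28.276494
iter 1: u=1.529680  f(a)=+4.174e+00  f'(a)=-2.993e+00  a ← 28.276494 − (+4.174e+00/-2.993e+00) = 29.671034
iter 2: u=1.457785  f(a)=+3.287e-01  f'(a)=-2.539e+00  a ← 29.671034 − (+3.287e-01/-2.539e+00) = 29.800489
iter 3: u=1.451453  f(a)=+2.423e-03  f'(a)=-2.502e+00  a ← 29.800489 − (+2.423e-03/-2.502e+00) = 29.801458
iter 4: u=1.451406  f(a)=+1.338e-07  f'(a)=-2.501e+00  a ← 29.801458 − (+1.338e-07/-2.501e+00) = 29.801458
iter 5: u=1.451406  f(a)=-1.421e-14  f'(a)=-2.501e+00  a ← 29.801458 − (-1.421e-14/-2.501e+00) = 29.801458
converged: |Δa| < 1e-12 after 5 iterations
sag = a·(cosh(S/(2a)) − 1) = 29.801458·(cosh(1.451406) − 1) = 37.301760
T_max/T_min = cosh(S/(2a)) = 2.251676

a=29.801 sag=37.302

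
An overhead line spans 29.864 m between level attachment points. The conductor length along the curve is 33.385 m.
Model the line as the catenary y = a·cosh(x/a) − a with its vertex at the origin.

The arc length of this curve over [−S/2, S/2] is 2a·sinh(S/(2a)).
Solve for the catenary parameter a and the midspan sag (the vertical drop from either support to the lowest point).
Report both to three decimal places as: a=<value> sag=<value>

seed: a₀ = √(S³/(24(L−S))) = √(29.864³/(24·3.521)) = 17.753473
iter 1: u=0.841075  f(a)=+1.267e-01  f'(a)=-4.254e-01  a ← 17.753473 − (+1.267e-01/-4.254e-01) = 18.051188
iter 2: u=0.827203  f(a)=+3.256e-03  f'(a)=-4.038e-01  a ← 18.051188 − (+3.256e-03/-4.038e-01) = 18.059251
iter 3: u=0.826834  f(a)=+2.278e-06  f'(a)=-4.032e-01  a ← 18.059251 − (+2.278e-06/-4.032e-01) = 18.059257
iter 4: u=0.826834  f(a)=+1.116e-12  f'(a)=-4.032e-01  a ← 18.059257 − (+1.116e-12/-4.032e-01) = 18.059257
converged: |Δa| < 1e-12 after 4 iterations
sag = a·(cosh(S/(2a)) − 1) = 18.059257·(cosh(0.826834) − 1) = 6.532943
T_max/T_min = cosh(S/(2a)) = 1.361750

a=18.059 sag=6.533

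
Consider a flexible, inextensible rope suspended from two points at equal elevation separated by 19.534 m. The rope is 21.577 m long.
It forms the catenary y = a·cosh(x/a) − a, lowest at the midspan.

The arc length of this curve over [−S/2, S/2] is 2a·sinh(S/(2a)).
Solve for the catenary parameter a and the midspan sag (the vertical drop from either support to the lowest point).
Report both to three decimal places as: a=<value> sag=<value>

seed: a₀ = √(S³/(24(L−S))) = √(19.534³/(24·2.043)) = 12.329543
iter 1: u=0.792162  f(a)=+6.507e-02  f'(a)=-3.527e-01  a ← 12.329543 − (+6.507e-02/-3.527e-01) = 12.514044
iter 2: u=0.780483  f(a)=+1.489e-03  f'(a)=-3.367e-01  a ← 12.514044 − (+1.489e-03/-3.367e-01) = 12.518467
iter 3: u=0.780207  f(a)=+8.208e-07  f'(a)=-3.363e-01  a ← 12.518467 − (+8.208e-07/-3.363e-01) = 12.518470
iter 4: u=0.780207  f(a)=+2.522e-13  f'(a)=-3.363e-01  a ← 12.518470 − (+2.522e-13/-3.363e-01) = 12.518470
converged: |Δa| < 1e-12 after 4 iterations
sag = a·(cosh(S/(2a)) − 1) = 12.518470·(cosh(0.780207) − 1) = 4.007383
T_max/T_min = cosh(S/(2a)) = 1.320118

a=12.518 sag=4.007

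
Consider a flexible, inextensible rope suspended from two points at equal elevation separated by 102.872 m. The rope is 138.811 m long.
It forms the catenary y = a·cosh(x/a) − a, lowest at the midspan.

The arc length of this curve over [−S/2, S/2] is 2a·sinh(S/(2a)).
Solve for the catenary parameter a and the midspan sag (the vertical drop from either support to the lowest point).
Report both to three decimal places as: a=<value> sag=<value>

a=37.257 sag=41.516

seed: a₀ = √(S³/(24(L−S))) = √(102.872³/(24·35.939)) = 35.526887
iter 1: u=1.447805  f(a)=+3.960e+00  f'(a)=-2.480e+00  a ← 35.526887 − (+3.960e+00/-2.480e+00) = 37.123557
iter 2: u=1.385535  f(a)=+2.826e-01  f'(a)=-2.138e+00  a ← 37.123557 − (+2.826e-01/-2.138e+00) = 37.255759
iter 3: u=1.380619  f(a)=+1.684e-03  f'(a)=-2.112e+00  a ← 37.255759 − (+1.684e-03/-2.112e+00) = 37.256557
iter 4: u=1.380589  f(a)=+6.057e-08  f'(a)=-2.112e+00  a ← 37.256557 − (+6.057e-08/-2.112e+00) = 37.256557
iter 5: u=1.380589  f(a)=+0.000e+00  f'(a)=-2.112e+00  a ← 37.256557 − (+0.000e+00/-2.112e+00) = 37.256557
converged: |Δa| < 1e-12 after 5 iterations
sag = a·(cosh(S/(2a)) − 1) = 37.256557·(cosh(1.380589) − 1) = 41.516373
T_max/T_min = cosh(S/(2a)) = 2.114337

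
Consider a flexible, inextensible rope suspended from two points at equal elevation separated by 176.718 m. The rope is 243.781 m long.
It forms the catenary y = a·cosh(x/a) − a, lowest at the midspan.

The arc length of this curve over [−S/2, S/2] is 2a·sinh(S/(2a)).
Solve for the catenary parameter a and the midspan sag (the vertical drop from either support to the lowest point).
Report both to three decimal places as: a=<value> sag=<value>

seed: a₀ = √(S³/(24(L−S))) = √(176.718³/(24·67.063)) = 58.556360
iter 1: u=1.508956  f(a)=+8.062e+00  f'(a)=-2.856e+00  a ← 58.556360 − (+8.062e+00/-2.856e+00) = 61.378936
iter 2: u=1.439566  f(a)=+6.196e-01  f'(a)=-2.433e+00  a ← 61.378936 − (+6.196e-01/-2.433e+00) = 61.633627
iter 3: u=1.433617  f(a)=+4.333e-03  f'(a)=-2.399e+00  a ← 61.633627 − (+4.333e-03/-2.399e+00) = 61.635434
iter 4: u=1.433575  f(a)=+2.151e-07  f'(a)=-2.399e+00  a ← 61.635434 − (+2.151e-07/-2.399e+00) = 61.635434
iter 5: u=1.433575  f(a)=-2.842e-14  f'(a)=-2.399e+00  a ← 61.635434 − (-2.842e-14/-2.399e+00) = 61.635434
converged: |Δa| < 1e-12 after 5 iterations
sag = a·(cosh(S/(2a)) − 1) = 61.635434·(cosh(1.433575) − 1) = 74.952343
T_max/T_min = cosh(S/(2a)) = 2.216059

a=61.635 sag=74.952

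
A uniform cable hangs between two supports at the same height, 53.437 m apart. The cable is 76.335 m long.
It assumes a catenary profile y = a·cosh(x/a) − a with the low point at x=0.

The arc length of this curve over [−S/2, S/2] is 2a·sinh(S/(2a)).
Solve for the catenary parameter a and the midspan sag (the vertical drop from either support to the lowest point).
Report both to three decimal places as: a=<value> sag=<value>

seed: a₀ = √(S³/(24(L−S))) = √(53.437³/(24·22.898)) = 16.663211
iter 1: u=1.603442  f(a)=+3.130e+00  f'(a)=-3.523e+00  a ← 16.663211 − (+3.130e+00/-3.523e+00) = 17.551758
iter 2: u=1.522269  f(a)=+2.678e-01  f'(a)=-2.944e+00  a ← 17.551758 − (+2.678e-01/-2.944e+00) = 17.642738
iter 3: u=1.514419  f(a)=+2.366e-03  f'(a)=-2.892e+00  a ← 17.642738 − (+2.366e-03/-2.892e+00) = 17.643556
iter 4: u=1.514349  f(a)=+1.882e-07  f'(a)=-2.892e+00  a ← 17.643556 − (+1.882e-07/-2.892e+00) = 17.643556
iter 5: u=1.514349  f(a)=+1.421e-14  f'(a)=-2.892e+00  a ← 17.643556 − (+1.421e-14/-2.892e+00) = 17.643556
converged: |Δa| < 1e-12 after 5 iterations
sag = a·(cosh(S/(2a)) − 1) = 17.643556·(cosh(1.514349) − 1) = 24.404668
T_max/T_min = cosh(S/(2a)) = 2.383206

a=17.644 sag=24.405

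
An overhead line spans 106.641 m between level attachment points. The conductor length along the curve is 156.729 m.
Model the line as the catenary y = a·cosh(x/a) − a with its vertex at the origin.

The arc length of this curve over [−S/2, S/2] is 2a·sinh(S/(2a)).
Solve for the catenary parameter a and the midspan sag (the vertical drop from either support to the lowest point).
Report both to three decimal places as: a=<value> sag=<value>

seed: a₀ = √(S³/(24(L−S))) = √(106.641³/(24·50.088)) = 31.762439
iter 1: u=1.678728  f(a)=+7.550e+00  f'(a)=-4.137e+00  a ← 31.762439 − (+7.550e+00/-4.137e+00) = 33.587503
iter 2: u=1.587510  f(a)=+6.997e-01  f'(a)=-3.403e+00  a ← 33.587503 − (+6.997e-01/-3.403e+00) = 33.793117
iter 3: u=1.577851  f(a)=+7.363e-03  f'(a)=-3.332e+00  a ← 33.793117 − (+7.363e-03/-3.332e+00) = 33.795327
iter 4: u=1.577748  f(a)=+8.345e-07  f'(a)=-3.331e+00  a ← 33.795327 − (+8.345e-07/-3.331e+00) = 33.795327
iter 5: u=1.577748  f(a)=+0.000e+00  f'(a)=-3.331e+00  a ← 33.795327 − (+0.000e+00/-3.331e+00) = 33.795327
converged: |Δa| < 1e-12 after 5 iterations
sag = a·(cosh(S/(2a)) − 1) = 33.795327·(cosh(1.577748) − 1) = 51.545865
T_max/T_min = cosh(S/(2a)) = 2.525236

a=33.795 sag=51.546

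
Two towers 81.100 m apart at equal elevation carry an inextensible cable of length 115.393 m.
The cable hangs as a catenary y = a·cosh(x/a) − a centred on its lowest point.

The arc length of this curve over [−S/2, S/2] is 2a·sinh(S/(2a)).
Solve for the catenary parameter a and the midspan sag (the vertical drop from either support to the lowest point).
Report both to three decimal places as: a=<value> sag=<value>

a=26.937 sag=36.738

seed: a₀ = √(S³/(24(L−S))) = √(81.100³/(24·34.293)) = 25.457920
iter 1: u=1.592825  f(a)=+4.622e+00  f'(a)=-3.443e+00  a ← 25.457920 − (+4.622e+00/-3.443e+00) = 26.800674
iter 2: u=1.513022  f(a)=+3.909e-01  f'(a)=-2.883e+00  a ← 26.800674 − (+3.909e-01/-2.883e+00) = 26.936271
iter 3: u=1.505405  f(a)=+3.366e-03  f'(a)=-2.833e+00  a ← 26.936271 − (+3.366e-03/-2.833e+00) = 26.937459
iter 4: u=1.505339  f(a)=+2.543e-07  f'(a)=-2.833e+00  a ← 26.937459 − (+2.543e-07/-2.833e+00) = 26.937459
iter 5: u=1.505339  f(a)=-1.421e-14  f'(a)=-2.833e+00  a ← 26.937459 − (-1.421e-14/-2.833e+00) = 26.937459
converged: |Δa| < 1e-12 after 5 iterations
sag = a·(cosh(S/(2a)) − 1) = 26.937459·(cosh(1.505339) − 1) = 36.737597
T_max/T_min = cosh(S/(2a)) = 2.363811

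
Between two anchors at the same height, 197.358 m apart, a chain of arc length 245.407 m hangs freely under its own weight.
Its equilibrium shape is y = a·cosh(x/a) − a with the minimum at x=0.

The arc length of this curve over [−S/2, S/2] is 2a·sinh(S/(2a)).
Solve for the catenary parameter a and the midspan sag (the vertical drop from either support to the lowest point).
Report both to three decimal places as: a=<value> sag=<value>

seed: a₀ = √(S³/(24(L−S))) = √(197.358³/(24·48.049)) = 81.645886
iter 1: u=1.208622  f(a)=+3.634e+00  f'(a)=-1.358e+00  a ← 81.645886 − (+3.634e+00/-1.358e+00) = 84.321555
iter 2: u=1.170270  f(a)=+1.863e-01  f'(a)=-1.222e+00  a ← 84.321555 − (+1.863e-01/-1.222e+00) = 84.473978
iter 3: u=1.168159  f(a)=+5.481e-04  f'(a)=-1.215e+00  a ← 84.473978 − (+5.481e-04/-1.215e+00) = 84.474429
iter 4: u=1.168152  f(a)=+4.775e-09  f'(a)=-1.215e+00  a ← 84.474429 − (+4.775e-09/-1.215e+00) = 84.474429
iter 5: u=1.168152  f(a)=+0.000e+00  f'(a)=-1.215e+00  a ← 84.474429 − (+0.000e+00/-1.215e+00) = 84.474429
converged: |Δa| < 1e-12 after 5 iterations
sag = a·(cosh(S/(2a)) − 1) = 84.474429·(cosh(1.168152) − 1) = 64.495629
T_max/T_min = cosh(S/(2a)) = 1.763493

a=84.474 sag=64.496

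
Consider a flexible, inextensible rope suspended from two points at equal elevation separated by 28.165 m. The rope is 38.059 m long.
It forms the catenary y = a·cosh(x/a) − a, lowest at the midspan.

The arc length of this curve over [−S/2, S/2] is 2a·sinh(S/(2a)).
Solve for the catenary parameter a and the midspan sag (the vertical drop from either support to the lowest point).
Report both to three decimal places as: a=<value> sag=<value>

a=10.175 sag=11.404

seed: a₀ = √(S³/(24(L−S))) = √(28.165³/(24·9.894)) = 9.700030
iter 1: u=1.451800  f(a)=+1.097e+00  f'(a)=-2.504e+00  a ← 9.700030 − (+1.097e+00/-2.504e+00) = 10.138025
iter 2: u=1.389077  f(a)=+7.865e-02  f'(a)=-2.156e+00  a ← 10.138025 − (+7.865e-02/-2.156e+00) = 10.174499
iter 3: u=1.384098  f(a)=+4.736e-04  f'(a)=-2.130e+00  a ← 10.174499 − (+4.736e-04/-2.130e+00) = 10.174721
iter 4: u=1.384067  f(a)=+1.741e-08  f'(a)=-2.130e+00  a ← 10.174721 − (+1.741e-08/-2.130e+00) = 10.174721
iter 5: u=1.384067  f(a)=+7.105e-15  f'(a)=-2.130e+00  a ← 10.174721 − (+7.105e-15/-2.130e+00) = 10.174721
converged: |Δa| < 1e-12 after 5 iterations
sag = a·(cosh(S/(2a)) − 1) = 10.174721·(cosh(1.384067) − 1) = 11.404130
T_max/T_min = cosh(S/(2a)) = 2.120830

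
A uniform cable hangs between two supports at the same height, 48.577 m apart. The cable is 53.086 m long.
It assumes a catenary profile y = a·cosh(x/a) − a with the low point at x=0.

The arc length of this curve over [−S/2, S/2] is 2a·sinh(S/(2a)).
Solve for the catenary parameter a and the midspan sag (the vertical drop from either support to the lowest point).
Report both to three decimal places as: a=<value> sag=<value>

seed: a₀ = √(S³/(24(L−S))) = √(48.577³/(24·4.509)) = 32.546201
iter 1: u=0.746278  f(a)=+1.272e-01  f'(a)=-2.928e-01  a ← 32.546201 − (+1.272e-01/-2.928e-01) = 32.980719
iter 2: u=0.736445  f(a)=+2.593e-03  f'(a)=-2.810e-01  a ← 32.980719 − (+2.593e-03/-2.810e-01) = 32.989947
iter 3: u=0.736239  f(a)=+1.127e-06  f'(a)=-2.808e-01  a ← 32.989947 − (+1.127e-06/-2.808e-01) = 32.989951
iter 4: u=0.736239  f(a)=+2.132e-13  f'(a)=-2.808e-01  a ← 32.989951 − (+2.132e-13/-2.808e-01) = 32.989951
converged: |Δa| < 1e-12 after 4 iterations
sag = a·(cosh(S/(2a)) − 1) = 32.989951·(cosh(0.736239) − 1) = 9.352318
T_max/T_min = cosh(S/(2a)) = 1.283490

a=32.990 sag=9.352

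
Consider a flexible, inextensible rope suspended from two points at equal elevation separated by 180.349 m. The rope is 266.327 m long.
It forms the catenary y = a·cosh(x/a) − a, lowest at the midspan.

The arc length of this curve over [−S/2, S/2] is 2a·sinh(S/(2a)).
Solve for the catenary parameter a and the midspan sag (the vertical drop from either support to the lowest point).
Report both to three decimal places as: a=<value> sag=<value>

seed: a₀ = √(S³/(24(L−S))) = √(180.349³/(24·85.978)) = 53.317689
iter 1: u=1.691268  f(a)=+1.317e+01  f'(a)=-4.247e+00  a ← 53.317689 − (+1.317e+01/-4.247e+00) = 56.418237
iter 2: u=1.598322  f(a)=+1.236e+00  f'(a)=-3.484e+00  a ← 56.418237 − (+1.236e+00/-3.484e+00) = 56.773007
iter 3: u=1.588334  f(a)=+1.338e-02  f'(a)=-3.409e+00  a ← 56.773007 − (+1.338e-02/-3.409e+00) = 56.776933
iter 4: u=1.588224  f(a)=+1.606e-06  f'(a)=-3.408e+00  a ← 56.776933 − (+1.606e-06/-3.408e+00) = 56.776933
iter 5: u=1.588224  f(a)=+0.000e+00  f'(a)=-3.408e+00  a ← 56.776933 − (+0.000e+00/-3.408e+00) = 56.776933
converged: |Δa| < 1e-12 after 5 iterations
sag = a·(cosh(S/(2a)) − 1) = 56.776933·(cosh(1.588224) − 1) = 87.985416
T_max/T_min = cosh(S/(2a)) = 2.549668

a=56.777 sag=87.985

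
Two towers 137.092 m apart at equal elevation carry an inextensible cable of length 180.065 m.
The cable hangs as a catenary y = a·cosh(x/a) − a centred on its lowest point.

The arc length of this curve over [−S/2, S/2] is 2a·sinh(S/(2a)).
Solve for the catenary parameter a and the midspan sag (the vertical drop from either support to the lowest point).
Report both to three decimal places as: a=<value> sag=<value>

seed: a₀ = √(S³/(24(L−S))) = √(137.092³/(24·42.973)) = 49.982124
iter 1: u=1.371410  f(a)=+4.227e+00  f'(a)=-2.065e+00  a ← 49.982124 − (+4.227e+00/-2.065e+00) = 52.028608
iter 2: u=1.317468  f(a)=+2.735e-01  f'(a)=-1.806e+00  a ← 52.028608 − (+2.735e-01/-1.806e+00) = 52.180023
iter 3: u=1.313644  f(a)=+1.320e-03  f'(a)=-1.789e+00  a ← 52.180023 − (+1.320e-03/-1.789e+00) = 52.180761
iter 4: u=1.313626  f(a)=+3.106e-08  f'(a)=-1.789e+00  a ← 52.180761 − (+3.106e-08/-1.789e+00) = 52.180761
iter 5: u=1.313626  f(a)=+0.000e+00  f'(a)=-1.789e+00  a ← 52.180761 − (+0.000e+00/-1.789e+00) = 52.180761
converged: |Δa| < 1e-12 after 5 iterations
sag = a·(cosh(S/(2a)) − 1) = 52.180761·(cosh(1.313626) − 1) = 51.880197
T_max/T_min = cosh(S/(2a)) = 1.994240

a=52.181 sag=51.880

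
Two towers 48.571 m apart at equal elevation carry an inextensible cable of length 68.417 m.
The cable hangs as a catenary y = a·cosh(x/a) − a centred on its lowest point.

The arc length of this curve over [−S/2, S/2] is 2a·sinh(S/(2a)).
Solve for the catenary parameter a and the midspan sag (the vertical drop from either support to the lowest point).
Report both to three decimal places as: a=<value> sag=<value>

a=16.384 sag=21.546

seed: a₀ = √(S³/(24(L−S))) = √(48.571³/(24·19.846)) = 15.510416
iter 1: u=1.565754  f(a)=+2.580e+00  f'(a)=-3.244e+00  a ← 15.510416 − (+2.580e+00/-3.244e+00) = 16.305642
iter 2: u=1.489392  f(a)=+2.117e-01  f'(a)=-2.732e+00  a ← 16.305642 − (+2.117e-01/-2.732e+00) = 16.383133
iter 3: u=1.482348  f(a)=+1.707e-03  f'(a)=-2.688e+00  a ← 16.383133 − (+1.707e-03/-2.688e+00) = 16.383767
iter 4: u=1.482290  f(a)=+1.129e-07  f'(a)=-2.687e+00  a ← 16.383767 − (+1.129e-07/-2.687e+00) = 16.383768
iter 5: u=1.482290  f(a)=+0.000e+00  f'(a)=-2.687e+00  a ← 16.383768 − (+0.000e+00/-2.687e+00) = 16.383768
converged: |Δa| < 1e-12 after 5 iterations
sag = a·(cosh(S/(2a)) − 1) = 16.383768·(cosh(1.482290) − 1) = 21.545763
T_max/T_min = cosh(S/(2a)) = 2.315068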